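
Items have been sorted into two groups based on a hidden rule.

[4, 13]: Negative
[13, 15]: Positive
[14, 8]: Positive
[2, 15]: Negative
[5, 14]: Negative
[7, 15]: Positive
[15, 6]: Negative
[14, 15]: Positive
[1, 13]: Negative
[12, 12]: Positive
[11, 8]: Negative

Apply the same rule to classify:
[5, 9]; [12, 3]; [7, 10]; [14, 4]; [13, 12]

The classifier is using: sum ≥ 22.

Negative, Negative, Negative, Negative, Positive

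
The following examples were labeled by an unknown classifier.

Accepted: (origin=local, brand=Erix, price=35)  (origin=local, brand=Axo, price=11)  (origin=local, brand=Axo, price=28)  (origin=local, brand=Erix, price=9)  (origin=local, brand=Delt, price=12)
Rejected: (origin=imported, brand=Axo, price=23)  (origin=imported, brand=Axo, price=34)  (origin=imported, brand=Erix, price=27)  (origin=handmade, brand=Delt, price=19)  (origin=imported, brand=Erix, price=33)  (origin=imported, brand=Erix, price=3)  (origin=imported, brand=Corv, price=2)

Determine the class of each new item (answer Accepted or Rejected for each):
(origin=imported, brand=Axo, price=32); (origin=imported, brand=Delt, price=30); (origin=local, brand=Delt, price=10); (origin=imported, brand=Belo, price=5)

Rejected, Rejected, Accepted, Rejected

The pattern is that an item is 'Accepted' exactly when: origin is local.
(origin=imported, brand=Axo, price=32): origin is imported — does not pass, so Rejected.
(origin=imported, brand=Delt, price=30): origin is imported — does not pass, so Rejected.
(origin=local, brand=Delt, price=10): origin is local — matches, so Accepted.
(origin=imported, brand=Belo, price=5): origin is imported — does not pass, so Rejected.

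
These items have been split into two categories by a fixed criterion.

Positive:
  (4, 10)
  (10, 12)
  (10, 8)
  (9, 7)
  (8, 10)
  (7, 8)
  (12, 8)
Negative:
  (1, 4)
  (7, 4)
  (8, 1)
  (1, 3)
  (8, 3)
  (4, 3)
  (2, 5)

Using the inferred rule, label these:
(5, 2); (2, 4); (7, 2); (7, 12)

Negative, Negative, Negative, Positive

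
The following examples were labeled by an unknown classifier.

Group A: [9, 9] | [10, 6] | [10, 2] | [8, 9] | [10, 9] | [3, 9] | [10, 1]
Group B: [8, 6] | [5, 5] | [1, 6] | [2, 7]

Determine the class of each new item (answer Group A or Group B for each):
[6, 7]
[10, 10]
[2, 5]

Group B, Group A, Group B

The simplest hypothesis consistent with all the labels is: max ≥ 9.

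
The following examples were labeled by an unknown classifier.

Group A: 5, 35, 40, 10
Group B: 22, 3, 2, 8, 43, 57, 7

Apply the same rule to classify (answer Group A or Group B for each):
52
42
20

The rule appears to be: multiple of 5.
52: 52 = 5·10 + 2, fails the rule → Group B.
42: 42 = 5·8 + 2, fails the rule → Group B.
20: 20 = 5·4, satisfies this → Group A.

Group B, Group B, Group A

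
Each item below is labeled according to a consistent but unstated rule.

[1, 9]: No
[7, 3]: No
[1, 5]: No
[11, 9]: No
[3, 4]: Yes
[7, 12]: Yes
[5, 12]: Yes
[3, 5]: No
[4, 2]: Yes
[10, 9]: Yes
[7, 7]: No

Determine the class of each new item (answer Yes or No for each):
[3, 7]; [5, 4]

No, Yes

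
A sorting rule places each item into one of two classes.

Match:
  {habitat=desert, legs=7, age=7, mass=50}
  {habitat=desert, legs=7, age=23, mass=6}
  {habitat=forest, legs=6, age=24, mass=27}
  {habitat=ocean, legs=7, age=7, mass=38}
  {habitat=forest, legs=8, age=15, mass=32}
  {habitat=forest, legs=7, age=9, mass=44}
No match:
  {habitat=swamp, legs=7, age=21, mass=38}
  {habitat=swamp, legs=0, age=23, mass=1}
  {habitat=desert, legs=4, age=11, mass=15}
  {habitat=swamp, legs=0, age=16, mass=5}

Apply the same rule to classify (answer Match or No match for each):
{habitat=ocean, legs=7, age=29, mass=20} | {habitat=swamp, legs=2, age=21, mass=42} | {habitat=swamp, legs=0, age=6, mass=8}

Rule: age ≠ 21 AND legs ≥ 6. This holds for each 'Match' example and fails for each 'No match' one.
{habitat=ocean, legs=7, age=29, mass=20}: age = 29, legs = 7 — fits, so Match. {habitat=swamp, legs=2, age=21, mass=42}: age = 21, legs = 2 — doesn't match, so No match. {habitat=swamp, legs=0, age=6, mass=8}: age = 6, legs = 0 — doesn't match, so No match.

Match, No match, No match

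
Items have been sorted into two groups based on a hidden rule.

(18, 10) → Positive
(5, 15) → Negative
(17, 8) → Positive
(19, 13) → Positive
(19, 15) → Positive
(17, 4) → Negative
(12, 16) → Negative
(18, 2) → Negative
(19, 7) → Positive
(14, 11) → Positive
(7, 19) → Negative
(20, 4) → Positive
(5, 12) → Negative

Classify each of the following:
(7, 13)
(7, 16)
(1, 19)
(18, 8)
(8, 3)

'Positive' ⟺ first > second AND sum ≥ 24.
(7, 13): 7 < 13, 7+13 = 20 — does not pass, so Negative. (7, 16): 7 < 16, 7+16 = 23 — does not pass, so Negative. (1, 19): 1 < 19, 1+19 = 20 — does not pass, so Negative. (18, 8): 18 > 8, 18+8 = 26 — passes, so Positive. (8, 3): 8 > 3, 8+3 = 11 — does not pass, so Negative.

Negative, Negative, Negative, Positive, Negative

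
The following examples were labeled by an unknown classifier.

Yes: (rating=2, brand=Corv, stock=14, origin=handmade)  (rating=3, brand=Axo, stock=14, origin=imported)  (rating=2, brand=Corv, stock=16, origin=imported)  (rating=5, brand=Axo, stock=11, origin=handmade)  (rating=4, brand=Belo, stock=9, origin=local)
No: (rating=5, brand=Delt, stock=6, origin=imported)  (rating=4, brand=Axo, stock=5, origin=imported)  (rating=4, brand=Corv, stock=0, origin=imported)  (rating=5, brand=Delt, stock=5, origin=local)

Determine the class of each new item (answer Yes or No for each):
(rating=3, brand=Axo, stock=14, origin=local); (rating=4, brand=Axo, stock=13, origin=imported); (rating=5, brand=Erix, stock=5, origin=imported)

Every 'Yes' example satisfies: stock ≥ 9. None of the 'No' examples do.
(rating=3, brand=Axo, stock=14, origin=local): Yes (stock = 14). (rating=4, brand=Axo, stock=13, origin=imported): Yes (stock = 13). (rating=5, brand=Erix, stock=5, origin=imported): No (stock = 5).

Yes, Yes, No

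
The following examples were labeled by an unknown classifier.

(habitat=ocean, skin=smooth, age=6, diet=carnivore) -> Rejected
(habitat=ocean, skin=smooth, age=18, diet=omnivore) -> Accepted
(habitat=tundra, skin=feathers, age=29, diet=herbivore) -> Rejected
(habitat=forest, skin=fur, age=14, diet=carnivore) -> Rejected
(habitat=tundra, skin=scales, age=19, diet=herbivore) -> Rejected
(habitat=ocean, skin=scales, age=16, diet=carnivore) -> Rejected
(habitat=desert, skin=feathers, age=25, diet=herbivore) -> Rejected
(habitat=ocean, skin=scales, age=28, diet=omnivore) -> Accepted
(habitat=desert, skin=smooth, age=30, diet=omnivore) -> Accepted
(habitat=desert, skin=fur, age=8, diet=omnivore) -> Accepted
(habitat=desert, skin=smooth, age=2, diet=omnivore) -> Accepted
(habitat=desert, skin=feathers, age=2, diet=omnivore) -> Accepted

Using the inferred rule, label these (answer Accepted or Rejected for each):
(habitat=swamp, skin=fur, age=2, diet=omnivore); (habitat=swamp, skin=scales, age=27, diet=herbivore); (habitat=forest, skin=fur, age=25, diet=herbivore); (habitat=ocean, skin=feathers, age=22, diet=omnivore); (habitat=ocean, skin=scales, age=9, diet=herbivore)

Accepted, Rejected, Rejected, Accepted, Rejected

One predicate separates the groups cleanly: diet is omnivore.
(habitat=swamp, skin=fur, age=2, diet=omnivore): diet is omnivore — satisfies this, so Accepted. (habitat=swamp, skin=scales, age=27, diet=herbivore): diet is herbivore — fails this test, so Rejected. (habitat=forest, skin=fur, age=25, diet=herbivore): diet is herbivore — fails this test, so Rejected. (habitat=ocean, skin=feathers, age=22, diet=omnivore): diet is omnivore — satisfies this, so Accepted. (habitat=ocean, skin=scales, age=9, diet=herbivore): diet is herbivore — fails this test, so Rejected.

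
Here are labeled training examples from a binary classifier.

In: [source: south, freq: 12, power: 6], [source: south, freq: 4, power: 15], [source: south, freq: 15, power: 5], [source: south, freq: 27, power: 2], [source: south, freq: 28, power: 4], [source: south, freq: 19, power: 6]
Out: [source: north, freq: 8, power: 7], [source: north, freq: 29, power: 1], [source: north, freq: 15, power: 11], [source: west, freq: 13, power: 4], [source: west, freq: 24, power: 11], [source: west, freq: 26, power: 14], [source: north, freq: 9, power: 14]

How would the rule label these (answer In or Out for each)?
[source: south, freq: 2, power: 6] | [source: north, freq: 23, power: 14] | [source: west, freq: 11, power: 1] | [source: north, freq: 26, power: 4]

Looking at the examples, the only property every 'In' case has and every 'Out' case lacks is: source is south.

In, Out, Out, Out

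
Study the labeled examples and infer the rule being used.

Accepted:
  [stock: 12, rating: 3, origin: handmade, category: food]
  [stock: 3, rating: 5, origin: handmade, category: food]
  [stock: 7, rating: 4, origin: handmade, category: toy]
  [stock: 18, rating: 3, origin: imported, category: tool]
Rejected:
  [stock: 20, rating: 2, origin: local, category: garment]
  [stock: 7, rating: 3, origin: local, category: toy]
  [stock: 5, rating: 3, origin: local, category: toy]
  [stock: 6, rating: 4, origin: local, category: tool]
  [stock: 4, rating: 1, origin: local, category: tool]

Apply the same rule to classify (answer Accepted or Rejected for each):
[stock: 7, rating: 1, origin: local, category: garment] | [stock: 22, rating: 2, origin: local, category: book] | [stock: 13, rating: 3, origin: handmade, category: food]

The rule appears to be: origin is not local.
[stock: 7, rating: 1, origin: local, category: garment]: origin is local, fails the rule → Rejected. [stock: 22, rating: 2, origin: local, category: book]: origin is local, fails the rule → Rejected. [stock: 13, rating: 3, origin: handmade, category: food]: origin is handmade, matches → Accepted.

Rejected, Rejected, Accepted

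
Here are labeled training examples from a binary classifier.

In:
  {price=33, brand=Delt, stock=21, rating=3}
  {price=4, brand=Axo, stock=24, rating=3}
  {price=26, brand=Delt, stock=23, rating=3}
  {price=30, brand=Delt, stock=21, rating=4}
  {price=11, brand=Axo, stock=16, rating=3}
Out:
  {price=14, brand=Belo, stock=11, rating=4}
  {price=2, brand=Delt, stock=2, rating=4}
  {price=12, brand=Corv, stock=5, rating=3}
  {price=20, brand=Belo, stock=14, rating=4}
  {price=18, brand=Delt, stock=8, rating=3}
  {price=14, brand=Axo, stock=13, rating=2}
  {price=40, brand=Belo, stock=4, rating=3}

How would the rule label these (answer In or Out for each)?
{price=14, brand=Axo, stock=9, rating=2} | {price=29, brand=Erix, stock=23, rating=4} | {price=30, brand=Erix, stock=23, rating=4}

Out, In, In

The distinguishing property — stock ≥ 16 — holds for all the 'In' cases and none of the 'Out' cases.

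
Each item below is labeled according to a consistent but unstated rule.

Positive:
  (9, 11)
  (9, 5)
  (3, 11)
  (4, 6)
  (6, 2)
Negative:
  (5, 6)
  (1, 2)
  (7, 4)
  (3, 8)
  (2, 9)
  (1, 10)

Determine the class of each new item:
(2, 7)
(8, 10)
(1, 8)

Negative, Positive, Negative

Comparing the two groups points to one rule — sum is even.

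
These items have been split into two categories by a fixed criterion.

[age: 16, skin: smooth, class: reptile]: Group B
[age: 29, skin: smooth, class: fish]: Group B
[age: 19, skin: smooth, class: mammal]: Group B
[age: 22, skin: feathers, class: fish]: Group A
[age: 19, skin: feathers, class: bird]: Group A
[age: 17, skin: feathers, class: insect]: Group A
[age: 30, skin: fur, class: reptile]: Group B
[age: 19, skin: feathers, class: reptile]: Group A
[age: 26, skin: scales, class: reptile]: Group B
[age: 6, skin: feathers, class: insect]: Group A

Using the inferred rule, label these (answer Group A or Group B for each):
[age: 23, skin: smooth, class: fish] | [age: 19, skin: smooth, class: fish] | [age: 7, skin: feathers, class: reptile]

'Group A' ⟺ skin is feathers.
Group B: [age: 23, skin: smooth, class: fish], since skin is smooth.
Group B: [age: 19, skin: smooth, class: fish], since skin is smooth.
Group A: [age: 7, skin: feathers, class: reptile], since skin is feathers.

Group B, Group B, Group A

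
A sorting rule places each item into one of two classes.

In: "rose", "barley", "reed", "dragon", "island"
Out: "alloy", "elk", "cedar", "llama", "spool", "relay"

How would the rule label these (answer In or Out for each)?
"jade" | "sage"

In, In

One predicate separates the groups cleanly: even length.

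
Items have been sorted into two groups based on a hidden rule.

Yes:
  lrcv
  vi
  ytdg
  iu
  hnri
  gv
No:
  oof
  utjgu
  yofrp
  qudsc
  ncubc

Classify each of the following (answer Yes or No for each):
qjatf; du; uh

The distinguishing property — even length — holds for all the 'Yes' cases and none of the 'No' cases.
qjatf: No (length 5).
du: Yes (length 2).
uh: Yes (length 2).

No, Yes, Yes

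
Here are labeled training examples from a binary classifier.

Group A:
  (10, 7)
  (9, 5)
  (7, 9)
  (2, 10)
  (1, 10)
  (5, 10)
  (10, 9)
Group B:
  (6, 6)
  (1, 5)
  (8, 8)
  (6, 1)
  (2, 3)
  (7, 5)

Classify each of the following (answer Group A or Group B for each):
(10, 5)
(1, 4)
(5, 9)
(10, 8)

Group A, Group B, Group A, Group A

All 'Group A' examples share one property — max ≥ 9 — and every 'Group B' example lacks it.
Group A: (10, 5), since max 10.
Group B: (1, 4), since max 4.
Group A: (5, 9), since max 9.
Group A: (10, 8), since max 10.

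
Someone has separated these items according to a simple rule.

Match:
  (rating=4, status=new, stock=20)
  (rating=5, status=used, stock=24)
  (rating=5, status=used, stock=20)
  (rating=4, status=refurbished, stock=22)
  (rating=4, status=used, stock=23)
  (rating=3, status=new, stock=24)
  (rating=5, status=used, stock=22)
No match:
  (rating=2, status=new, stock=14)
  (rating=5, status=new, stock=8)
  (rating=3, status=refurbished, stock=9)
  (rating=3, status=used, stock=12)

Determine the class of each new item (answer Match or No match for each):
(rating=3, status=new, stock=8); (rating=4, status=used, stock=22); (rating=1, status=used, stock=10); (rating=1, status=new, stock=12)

The classifier is using: stock ≥ 20.

No match, Match, No match, No match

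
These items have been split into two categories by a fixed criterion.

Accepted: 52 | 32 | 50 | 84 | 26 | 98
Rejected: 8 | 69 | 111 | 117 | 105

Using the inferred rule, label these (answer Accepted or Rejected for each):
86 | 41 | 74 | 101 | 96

'Accepted' ⟺ even AND at least 26.
86: 86 is even, 86 ≥ 26, meets the rule → Accepted.
41: 41 is odd, 41 ≥ 26, doesn't qualify → Rejected.
74: 74 is even, 74 ≥ 26, meets the rule → Accepted.
101: 101 is odd, 101 ≥ 26, doesn't qualify → Rejected.
96: 96 is even, 96 ≥ 26, meets the rule → Accepted.

Accepted, Rejected, Accepted, Rejected, Accepted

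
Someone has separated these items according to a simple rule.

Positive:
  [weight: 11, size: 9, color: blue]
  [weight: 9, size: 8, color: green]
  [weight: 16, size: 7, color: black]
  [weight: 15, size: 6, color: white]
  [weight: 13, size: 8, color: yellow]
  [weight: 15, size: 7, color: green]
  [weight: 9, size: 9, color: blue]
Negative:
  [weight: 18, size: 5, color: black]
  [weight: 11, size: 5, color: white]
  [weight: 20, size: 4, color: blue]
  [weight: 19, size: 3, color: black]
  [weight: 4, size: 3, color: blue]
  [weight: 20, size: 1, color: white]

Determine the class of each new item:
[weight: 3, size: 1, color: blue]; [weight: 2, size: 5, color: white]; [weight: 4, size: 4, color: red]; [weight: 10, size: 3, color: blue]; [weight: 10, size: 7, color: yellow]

Negative, Negative, Negative, Negative, Positive

One predicate separates the groups cleanly: size ≥ 6.
[weight: 3, size: 1, color: blue] — size = 1, hence Negative.
[weight: 2, size: 5, color: white] — size = 5, hence Negative.
[weight: 4, size: 4, color: red] — size = 4, hence Negative.
[weight: 10, size: 3, color: blue] — size = 3, hence Negative.
[weight: 10, size: 7, color: yellow] — size = 7, hence Positive.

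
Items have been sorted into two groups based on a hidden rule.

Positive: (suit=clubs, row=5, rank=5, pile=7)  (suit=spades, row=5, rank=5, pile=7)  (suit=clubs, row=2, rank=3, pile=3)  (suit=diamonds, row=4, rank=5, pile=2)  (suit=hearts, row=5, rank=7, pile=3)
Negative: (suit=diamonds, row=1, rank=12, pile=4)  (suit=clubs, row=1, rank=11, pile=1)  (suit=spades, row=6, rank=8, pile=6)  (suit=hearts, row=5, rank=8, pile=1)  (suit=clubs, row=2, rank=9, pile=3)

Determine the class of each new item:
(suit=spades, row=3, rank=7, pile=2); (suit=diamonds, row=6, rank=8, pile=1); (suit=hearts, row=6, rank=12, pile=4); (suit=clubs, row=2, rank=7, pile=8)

One predicate separates the groups cleanly: rank ≤ 7.
(suit=spades, row=3, rank=7, pile=2): rank = 7, has this property → Positive.
(suit=diamonds, row=6, rank=8, pile=1): rank = 8, doesn't match → Negative.
(suit=hearts, row=6, rank=12, pile=4): rank = 12, doesn't match → Negative.
(suit=clubs, row=2, rank=7, pile=8): rank = 7, has this property → Positive.

Positive, Negative, Negative, Positive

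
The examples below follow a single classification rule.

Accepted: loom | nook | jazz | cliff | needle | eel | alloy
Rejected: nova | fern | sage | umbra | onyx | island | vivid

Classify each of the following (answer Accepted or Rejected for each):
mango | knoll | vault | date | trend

Rejected, Accepted, Rejected, Rejected, Rejected

Every 'Accepted' example satisfies: has a double letter. None of the 'Rejected' examples do.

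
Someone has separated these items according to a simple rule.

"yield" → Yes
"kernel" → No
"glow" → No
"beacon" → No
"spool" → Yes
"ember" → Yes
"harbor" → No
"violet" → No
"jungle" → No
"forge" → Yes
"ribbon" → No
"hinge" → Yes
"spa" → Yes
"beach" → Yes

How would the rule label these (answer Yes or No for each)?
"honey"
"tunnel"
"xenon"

Every 'Yes' example satisfies: odd length. None of the 'No' examples do.
"honey" — length 5, hence Yes.
"tunnel" — length 6, hence No.
"xenon" — length 5, hence Yes.

Yes, No, Yes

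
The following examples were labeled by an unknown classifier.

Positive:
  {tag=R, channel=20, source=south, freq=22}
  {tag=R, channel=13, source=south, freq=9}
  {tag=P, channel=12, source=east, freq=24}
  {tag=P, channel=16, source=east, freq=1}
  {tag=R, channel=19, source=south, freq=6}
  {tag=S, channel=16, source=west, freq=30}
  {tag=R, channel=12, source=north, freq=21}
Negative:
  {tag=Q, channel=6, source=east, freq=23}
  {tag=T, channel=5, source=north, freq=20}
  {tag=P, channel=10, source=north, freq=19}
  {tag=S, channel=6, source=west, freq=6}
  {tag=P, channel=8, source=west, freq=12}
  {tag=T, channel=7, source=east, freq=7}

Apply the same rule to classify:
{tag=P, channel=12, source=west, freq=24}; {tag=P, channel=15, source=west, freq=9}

The rule appears to be: channel ≥ 12.

Positive, Positive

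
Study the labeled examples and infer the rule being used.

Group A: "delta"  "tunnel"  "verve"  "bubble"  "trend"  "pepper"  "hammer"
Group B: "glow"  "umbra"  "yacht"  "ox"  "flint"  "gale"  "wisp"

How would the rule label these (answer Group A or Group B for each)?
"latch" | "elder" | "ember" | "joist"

'Group A' ⟺ length ≥ 5 AND contains 'e'.
"latch" — length 5, no 'e', hence Group B.
"elder" — length 5, has 'e', hence Group A.
"ember" — length 5, has 'e', hence Group A.
"joist" — length 5, no 'e', hence Group B.

Group B, Group A, Group A, Group B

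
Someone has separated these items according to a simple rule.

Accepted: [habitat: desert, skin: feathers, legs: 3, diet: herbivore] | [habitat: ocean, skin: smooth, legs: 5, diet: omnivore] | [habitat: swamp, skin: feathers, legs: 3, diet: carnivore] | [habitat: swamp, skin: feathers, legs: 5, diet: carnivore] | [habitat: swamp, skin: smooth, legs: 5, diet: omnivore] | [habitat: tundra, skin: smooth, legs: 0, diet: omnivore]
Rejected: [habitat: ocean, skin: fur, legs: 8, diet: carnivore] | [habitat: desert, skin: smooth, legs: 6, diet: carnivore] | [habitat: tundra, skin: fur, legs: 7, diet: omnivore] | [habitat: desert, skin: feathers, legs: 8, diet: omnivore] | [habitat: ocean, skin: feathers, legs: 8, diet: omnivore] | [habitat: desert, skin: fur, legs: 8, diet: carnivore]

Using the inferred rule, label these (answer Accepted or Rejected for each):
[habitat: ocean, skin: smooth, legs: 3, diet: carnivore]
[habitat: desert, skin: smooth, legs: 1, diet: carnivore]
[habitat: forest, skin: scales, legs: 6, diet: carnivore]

The pattern is that an item is 'Accepted' exactly when: legs ≤ 5.
[habitat: ocean, skin: smooth, legs: 3, diet: carnivore] → legs = 3 → Accepted.
[habitat: desert, skin: smooth, legs: 1, diet: carnivore] → legs = 1 → Accepted.
[habitat: forest, skin: scales, legs: 6, diet: carnivore] → legs = 6 → Rejected.

Accepted, Accepted, Rejected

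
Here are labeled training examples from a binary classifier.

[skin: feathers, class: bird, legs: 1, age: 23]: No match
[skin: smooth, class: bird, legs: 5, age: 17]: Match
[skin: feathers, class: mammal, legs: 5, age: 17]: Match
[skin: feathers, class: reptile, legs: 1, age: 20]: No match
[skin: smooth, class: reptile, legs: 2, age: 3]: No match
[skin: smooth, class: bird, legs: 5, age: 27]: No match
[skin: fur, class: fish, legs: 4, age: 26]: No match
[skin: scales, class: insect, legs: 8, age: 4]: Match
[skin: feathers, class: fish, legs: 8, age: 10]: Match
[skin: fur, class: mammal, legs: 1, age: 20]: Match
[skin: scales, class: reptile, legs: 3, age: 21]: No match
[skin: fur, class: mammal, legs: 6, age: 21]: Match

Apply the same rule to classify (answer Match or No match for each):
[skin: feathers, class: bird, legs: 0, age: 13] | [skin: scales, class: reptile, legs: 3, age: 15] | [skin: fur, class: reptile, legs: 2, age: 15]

Match, No match, No match

A rule that fits every label: class is not reptile AND age ≤ 21 — true of each 'Match' example, false of each 'No match' one.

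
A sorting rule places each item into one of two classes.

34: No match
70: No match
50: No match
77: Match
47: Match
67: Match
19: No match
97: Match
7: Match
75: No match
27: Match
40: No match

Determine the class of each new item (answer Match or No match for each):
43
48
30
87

No match, No match, No match, Match

The classifier is using: ends in digit 7.
43: No match (last digit 3). 48: No match (last digit 8). 30: No match (last digit 0). 87: Match (last digit 7).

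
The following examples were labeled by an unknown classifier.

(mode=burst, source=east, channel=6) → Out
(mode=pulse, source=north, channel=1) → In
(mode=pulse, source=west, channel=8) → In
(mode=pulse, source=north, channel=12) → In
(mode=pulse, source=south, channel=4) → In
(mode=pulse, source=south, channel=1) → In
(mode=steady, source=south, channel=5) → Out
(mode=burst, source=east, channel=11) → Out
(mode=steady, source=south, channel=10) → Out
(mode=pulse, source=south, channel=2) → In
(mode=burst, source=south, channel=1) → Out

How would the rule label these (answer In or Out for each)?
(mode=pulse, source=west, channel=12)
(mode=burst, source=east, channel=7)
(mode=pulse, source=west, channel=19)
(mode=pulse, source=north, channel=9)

The simplest hypothesis consistent with all the labels is: mode is pulse.

In, Out, In, In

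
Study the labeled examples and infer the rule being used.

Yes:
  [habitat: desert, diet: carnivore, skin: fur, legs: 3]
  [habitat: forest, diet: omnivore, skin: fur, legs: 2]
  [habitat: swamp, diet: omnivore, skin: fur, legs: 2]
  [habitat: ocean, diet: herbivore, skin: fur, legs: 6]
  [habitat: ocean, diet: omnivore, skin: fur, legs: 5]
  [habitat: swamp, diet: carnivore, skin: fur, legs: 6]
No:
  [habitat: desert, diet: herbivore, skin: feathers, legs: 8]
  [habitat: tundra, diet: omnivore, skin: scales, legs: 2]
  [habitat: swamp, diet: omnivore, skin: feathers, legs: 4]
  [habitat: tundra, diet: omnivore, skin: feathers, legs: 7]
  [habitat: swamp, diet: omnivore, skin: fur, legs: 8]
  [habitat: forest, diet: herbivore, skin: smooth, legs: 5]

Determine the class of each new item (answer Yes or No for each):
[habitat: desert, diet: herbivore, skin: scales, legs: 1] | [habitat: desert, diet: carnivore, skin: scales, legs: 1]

No, No

The pattern is that an item is 'Yes' exactly when: skin is fur AND legs ≤ 6.
[habitat: desert, diet: herbivore, skin: scales, legs: 1]: skin is scales, legs = 1 — does not pass, so No. [habitat: desert, diet: carnivore, skin: scales, legs: 1]: skin is scales, legs = 1 — does not pass, so No.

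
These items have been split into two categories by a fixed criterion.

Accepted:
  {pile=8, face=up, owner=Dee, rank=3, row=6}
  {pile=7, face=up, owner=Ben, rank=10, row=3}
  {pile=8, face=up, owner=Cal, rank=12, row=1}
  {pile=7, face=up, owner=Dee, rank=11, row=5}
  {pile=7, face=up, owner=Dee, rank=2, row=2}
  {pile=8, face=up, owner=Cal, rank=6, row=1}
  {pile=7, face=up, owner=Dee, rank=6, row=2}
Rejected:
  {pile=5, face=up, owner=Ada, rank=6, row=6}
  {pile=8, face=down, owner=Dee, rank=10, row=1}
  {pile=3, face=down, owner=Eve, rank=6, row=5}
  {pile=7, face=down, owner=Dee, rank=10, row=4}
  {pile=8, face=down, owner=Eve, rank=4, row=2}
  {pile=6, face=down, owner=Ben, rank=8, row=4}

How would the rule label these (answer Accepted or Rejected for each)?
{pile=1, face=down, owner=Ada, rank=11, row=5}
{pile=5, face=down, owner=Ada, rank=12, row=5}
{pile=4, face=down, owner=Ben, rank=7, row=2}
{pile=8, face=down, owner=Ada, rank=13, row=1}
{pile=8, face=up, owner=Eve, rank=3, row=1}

Rejected, Rejected, Rejected, Rejected, Accepted

All 'Accepted' examples share one property — face is up AND pile ≥ 6 — and every 'Rejected' example lacks it.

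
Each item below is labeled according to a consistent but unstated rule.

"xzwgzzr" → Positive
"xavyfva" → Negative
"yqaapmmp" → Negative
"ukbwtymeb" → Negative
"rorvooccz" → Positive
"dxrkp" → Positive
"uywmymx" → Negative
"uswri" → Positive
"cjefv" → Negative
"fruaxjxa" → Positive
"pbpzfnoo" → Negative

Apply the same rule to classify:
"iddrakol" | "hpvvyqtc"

One predicate separates the groups cleanly: contains 'r'.

Positive, Negative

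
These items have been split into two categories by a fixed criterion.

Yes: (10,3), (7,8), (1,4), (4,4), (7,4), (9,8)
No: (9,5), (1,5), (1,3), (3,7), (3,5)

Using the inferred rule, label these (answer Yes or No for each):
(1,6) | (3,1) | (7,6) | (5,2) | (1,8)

Yes, No, Yes, Yes, Yes

Looking at the examples, the only property every 'Yes' case has and every 'No' case lacks is: product is even.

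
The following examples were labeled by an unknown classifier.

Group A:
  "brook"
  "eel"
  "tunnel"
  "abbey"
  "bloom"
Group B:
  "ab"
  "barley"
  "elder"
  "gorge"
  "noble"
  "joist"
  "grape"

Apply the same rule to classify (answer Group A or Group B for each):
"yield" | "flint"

Group B, Group B

Every 'Group A' example satisfies: has a double letter. None of the 'Group B' examples do.
"yield": no doubled letter — lacks this property, so Group B. "flint": no doubled letter — lacks this property, so Group B.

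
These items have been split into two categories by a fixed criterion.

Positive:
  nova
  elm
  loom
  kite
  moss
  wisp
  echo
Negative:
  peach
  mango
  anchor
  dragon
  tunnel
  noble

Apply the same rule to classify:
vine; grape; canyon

One predicate separates the groups cleanly: length ≤ 4.

Positive, Negative, Negative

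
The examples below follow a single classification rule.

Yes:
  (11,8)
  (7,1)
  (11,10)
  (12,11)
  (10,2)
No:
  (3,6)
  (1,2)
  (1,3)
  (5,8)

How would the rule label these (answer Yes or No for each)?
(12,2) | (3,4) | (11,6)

The simplest hypothesis consistent with all the labels is: first > second.
(12,2) → 12 > 2 → Yes. (3,4) → 3 < 4 → No. (11,6) → 11 > 6 → Yes.

Yes, No, Yes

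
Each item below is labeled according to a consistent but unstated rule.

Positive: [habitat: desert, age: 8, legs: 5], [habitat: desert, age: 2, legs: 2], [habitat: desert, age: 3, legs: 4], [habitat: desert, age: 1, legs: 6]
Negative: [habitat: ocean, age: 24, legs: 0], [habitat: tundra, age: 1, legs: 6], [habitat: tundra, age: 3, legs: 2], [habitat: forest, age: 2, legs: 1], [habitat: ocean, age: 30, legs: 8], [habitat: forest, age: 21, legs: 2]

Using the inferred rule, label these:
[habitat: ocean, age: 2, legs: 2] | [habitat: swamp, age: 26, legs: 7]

Negative, Negative

'Positive' ⟺ habitat is desert.
[habitat: ocean, age: 2, legs: 2]: Negative (habitat is ocean).
[habitat: swamp, age: 26, legs: 7]: Negative (habitat is swamp).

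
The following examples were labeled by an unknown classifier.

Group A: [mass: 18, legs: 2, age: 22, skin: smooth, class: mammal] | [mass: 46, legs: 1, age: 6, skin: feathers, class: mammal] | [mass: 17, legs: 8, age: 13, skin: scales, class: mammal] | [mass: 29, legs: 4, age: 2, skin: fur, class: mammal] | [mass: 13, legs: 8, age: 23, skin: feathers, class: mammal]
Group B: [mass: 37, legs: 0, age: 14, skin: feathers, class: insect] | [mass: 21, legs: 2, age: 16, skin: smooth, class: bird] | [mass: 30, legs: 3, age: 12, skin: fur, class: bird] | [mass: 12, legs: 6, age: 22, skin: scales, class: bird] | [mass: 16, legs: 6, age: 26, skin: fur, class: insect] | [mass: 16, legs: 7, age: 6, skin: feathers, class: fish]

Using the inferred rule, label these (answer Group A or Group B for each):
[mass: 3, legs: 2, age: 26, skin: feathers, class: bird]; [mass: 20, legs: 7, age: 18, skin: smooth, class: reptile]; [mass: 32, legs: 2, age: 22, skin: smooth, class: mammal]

A rule that fits every label: class is mammal — true of each 'Group A' example, false of each 'Group B' one.
[mass: 3, legs: 2, age: 26, skin: feathers, class: bird] — class is bird, hence Group B.
[mass: 20, legs: 7, age: 18, skin: smooth, class: reptile] — class is reptile, hence Group B.
[mass: 32, legs: 2, age: 22, skin: smooth, class: mammal] — class is mammal, hence Group A.

Group B, Group B, Group A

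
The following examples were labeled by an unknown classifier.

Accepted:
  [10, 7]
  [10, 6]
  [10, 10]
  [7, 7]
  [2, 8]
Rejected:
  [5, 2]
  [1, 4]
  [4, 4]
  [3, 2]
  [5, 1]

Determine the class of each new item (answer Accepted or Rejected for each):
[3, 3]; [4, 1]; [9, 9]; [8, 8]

Rejected, Rejected, Accepted, Accepted

The common property of the 'Accepted' items is: sum ≥ 10. No 'Rejected' item has it.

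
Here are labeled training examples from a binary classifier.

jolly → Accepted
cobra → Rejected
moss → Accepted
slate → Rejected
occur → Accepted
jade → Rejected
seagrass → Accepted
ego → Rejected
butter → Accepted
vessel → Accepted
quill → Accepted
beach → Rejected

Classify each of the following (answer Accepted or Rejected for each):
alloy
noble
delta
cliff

Accepted, Rejected, Rejected, Accepted

The rule appears to be: has a double letter.
alloy → 'll' doubled → Accepted. noble → no doubled letter → Rejected. delta → no doubled letter → Rejected. cliff → 'ff' doubled → Accepted.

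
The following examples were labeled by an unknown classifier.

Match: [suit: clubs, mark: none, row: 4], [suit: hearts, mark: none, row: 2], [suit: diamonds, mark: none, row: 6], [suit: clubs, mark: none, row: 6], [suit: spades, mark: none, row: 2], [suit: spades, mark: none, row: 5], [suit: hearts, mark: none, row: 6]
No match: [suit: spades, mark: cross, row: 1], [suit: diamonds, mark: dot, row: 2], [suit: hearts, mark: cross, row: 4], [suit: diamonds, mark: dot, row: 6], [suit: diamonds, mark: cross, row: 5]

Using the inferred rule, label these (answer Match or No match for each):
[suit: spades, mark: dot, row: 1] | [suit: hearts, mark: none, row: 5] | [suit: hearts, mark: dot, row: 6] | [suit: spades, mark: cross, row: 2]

The rule appears to be: mark is none.
[suit: spades, mark: dot, row: 1] — mark is dot, hence No match.
[suit: hearts, mark: none, row: 5] — mark is none, hence Match.
[suit: hearts, mark: dot, row: 6] — mark is dot, hence No match.
[suit: spades, mark: cross, row: 2] — mark is cross, hence No match.

No match, Match, No match, No match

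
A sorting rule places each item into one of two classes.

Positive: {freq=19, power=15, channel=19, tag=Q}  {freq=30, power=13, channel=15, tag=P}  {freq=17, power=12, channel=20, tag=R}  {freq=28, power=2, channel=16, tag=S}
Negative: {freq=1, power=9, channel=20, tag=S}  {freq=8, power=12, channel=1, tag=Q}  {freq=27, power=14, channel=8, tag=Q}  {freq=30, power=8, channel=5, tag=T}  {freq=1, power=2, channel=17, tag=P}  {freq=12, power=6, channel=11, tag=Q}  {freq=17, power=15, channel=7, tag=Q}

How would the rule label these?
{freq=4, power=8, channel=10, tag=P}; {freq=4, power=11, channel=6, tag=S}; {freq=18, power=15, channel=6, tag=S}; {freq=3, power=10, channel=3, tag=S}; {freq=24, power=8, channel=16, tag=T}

The distinguishing property — channel ≥ 15 AND freq ≥ 8 — holds for all the 'Positive' cases and none of the 'Negative' cases.
{freq=4, power=8, channel=10, tag=P} — channel = 10, freq = 4, hence Negative. {freq=4, power=11, channel=6, tag=S} — channel = 6, freq = 4, hence Negative. {freq=18, power=15, channel=6, tag=S} — channel = 6, freq = 18, hence Negative. {freq=3, power=10, channel=3, tag=S} — channel = 3, freq = 3, hence Negative. {freq=24, power=8, channel=16, tag=T} — channel = 16, freq = 24, hence Positive.

Negative, Negative, Negative, Negative, Positive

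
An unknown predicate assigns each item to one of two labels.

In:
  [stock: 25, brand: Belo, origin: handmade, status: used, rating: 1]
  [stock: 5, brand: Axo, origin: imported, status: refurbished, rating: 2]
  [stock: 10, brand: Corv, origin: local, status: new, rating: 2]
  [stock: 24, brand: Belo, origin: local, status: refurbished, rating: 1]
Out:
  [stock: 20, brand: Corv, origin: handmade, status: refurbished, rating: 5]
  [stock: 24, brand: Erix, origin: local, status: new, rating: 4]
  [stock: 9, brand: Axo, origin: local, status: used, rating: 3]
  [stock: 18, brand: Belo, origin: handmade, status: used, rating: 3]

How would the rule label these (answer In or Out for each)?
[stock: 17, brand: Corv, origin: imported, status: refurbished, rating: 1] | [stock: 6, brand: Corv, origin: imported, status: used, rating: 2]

One predicate separates the groups cleanly: rating ≤ 2.
[stock: 17, brand: Corv, origin: imported, status: refurbished, rating: 1]: rating = 1 — passes, so In.
[stock: 6, brand: Corv, origin: imported, status: used, rating: 2]: rating = 2 — passes, so In.

In, In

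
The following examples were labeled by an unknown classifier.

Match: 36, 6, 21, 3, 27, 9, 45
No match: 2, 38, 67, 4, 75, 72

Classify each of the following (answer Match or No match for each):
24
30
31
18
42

All 'Match' examples share one property — multiple of 3 AND at most 45 — and every 'No match' example lacks it.
24: 24 = 3·8, 24 ≤ 45 — qualifies, so Match. 30: 30 = 3·10, 30 ≤ 45 — qualifies, so Match. 31: 31 = 3·10 + 1, 31 ≤ 45 — fails the rule, so No match. 18: 18 = 3·6, 18 ≤ 45 — qualifies, so Match. 42: 42 = 3·14, 42 ≤ 45 — qualifies, so Match.

Match, Match, No match, Match, Match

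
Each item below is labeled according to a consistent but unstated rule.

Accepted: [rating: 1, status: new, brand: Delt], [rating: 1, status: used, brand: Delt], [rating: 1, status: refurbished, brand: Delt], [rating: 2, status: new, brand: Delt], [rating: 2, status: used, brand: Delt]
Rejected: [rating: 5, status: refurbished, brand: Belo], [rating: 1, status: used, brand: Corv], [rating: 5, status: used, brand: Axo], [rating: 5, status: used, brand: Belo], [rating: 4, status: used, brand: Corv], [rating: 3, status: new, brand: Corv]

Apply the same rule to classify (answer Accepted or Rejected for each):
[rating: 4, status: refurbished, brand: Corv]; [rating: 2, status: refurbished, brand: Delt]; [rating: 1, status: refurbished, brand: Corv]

The distinguishing property — brand is Delt — holds for all the 'Accepted' cases and none of the 'Rejected' cases.
[rating: 4, status: refurbished, brand: Corv] → brand is Corv → Rejected.
[rating: 2, status: refurbished, brand: Delt] → brand is Delt → Accepted.
[rating: 1, status: refurbished, brand: Corv] → brand is Corv → Rejected.

Rejected, Accepted, Rejected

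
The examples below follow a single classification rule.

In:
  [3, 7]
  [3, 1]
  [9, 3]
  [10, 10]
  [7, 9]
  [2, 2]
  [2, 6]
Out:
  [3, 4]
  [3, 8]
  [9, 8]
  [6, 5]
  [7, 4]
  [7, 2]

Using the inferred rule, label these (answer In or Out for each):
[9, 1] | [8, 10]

In, In

'In' ⟺ sum is even.
[9, 1] — 9+1 = 10, hence In. [8, 10] — 8+10 = 18, hence In.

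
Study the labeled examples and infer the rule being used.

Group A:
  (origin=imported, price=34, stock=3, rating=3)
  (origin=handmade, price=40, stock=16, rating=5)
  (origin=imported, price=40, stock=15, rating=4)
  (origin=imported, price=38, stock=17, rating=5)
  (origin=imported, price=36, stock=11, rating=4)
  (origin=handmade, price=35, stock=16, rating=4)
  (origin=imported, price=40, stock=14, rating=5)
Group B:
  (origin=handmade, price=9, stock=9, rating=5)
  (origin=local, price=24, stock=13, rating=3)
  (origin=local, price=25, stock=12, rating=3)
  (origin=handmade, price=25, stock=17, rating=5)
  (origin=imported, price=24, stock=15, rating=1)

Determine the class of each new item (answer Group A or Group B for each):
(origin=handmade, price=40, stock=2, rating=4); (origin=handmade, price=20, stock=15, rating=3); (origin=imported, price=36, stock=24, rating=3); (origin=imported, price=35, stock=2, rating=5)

The rule appears to be: price ≥ 34.

Group A, Group B, Group A, Group A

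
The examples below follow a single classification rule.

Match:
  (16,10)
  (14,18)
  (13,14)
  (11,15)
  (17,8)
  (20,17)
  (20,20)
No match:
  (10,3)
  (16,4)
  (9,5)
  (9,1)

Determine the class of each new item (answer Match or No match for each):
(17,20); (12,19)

'Match' ⟺ sum ≥ 25.
(17,20): 17+20 = 37, matches → Match. (12,19): 12+19 = 31, matches → Match.

Match, Match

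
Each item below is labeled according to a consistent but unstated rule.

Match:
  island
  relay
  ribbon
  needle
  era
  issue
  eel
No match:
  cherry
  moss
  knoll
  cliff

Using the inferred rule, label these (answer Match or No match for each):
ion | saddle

Match, Match

The pattern is that an item is 'Match' exactly when: has ≥ 2 vowels.
Match: ion, since 2 vowels.
Match: saddle, since 2 vowels.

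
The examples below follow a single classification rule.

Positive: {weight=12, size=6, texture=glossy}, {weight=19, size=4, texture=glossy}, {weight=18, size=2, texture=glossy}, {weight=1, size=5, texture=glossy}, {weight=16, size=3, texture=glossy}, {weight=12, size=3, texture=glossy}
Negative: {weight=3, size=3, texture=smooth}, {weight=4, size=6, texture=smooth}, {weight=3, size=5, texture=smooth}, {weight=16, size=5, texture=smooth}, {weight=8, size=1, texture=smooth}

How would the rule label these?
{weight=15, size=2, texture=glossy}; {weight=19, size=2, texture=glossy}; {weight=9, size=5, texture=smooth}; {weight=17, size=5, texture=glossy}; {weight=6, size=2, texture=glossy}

The distinguishing property — texture is glossy — holds for all the 'Positive' cases and none of the 'Negative' cases.

Positive, Positive, Negative, Positive, Positive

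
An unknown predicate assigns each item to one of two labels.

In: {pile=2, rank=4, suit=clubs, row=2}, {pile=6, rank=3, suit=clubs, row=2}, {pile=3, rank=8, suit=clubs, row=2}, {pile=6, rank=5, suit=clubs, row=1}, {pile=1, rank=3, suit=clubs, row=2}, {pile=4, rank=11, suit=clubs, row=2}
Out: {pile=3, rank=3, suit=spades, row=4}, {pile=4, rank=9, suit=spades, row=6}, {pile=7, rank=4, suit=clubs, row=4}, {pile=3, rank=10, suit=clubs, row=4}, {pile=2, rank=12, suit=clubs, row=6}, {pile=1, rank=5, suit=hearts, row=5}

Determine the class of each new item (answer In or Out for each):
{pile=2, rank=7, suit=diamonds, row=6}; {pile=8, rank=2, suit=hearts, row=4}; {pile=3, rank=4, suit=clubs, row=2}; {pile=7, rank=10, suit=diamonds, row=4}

A rule that fits every label: row ≤ 2 — true of each 'In' example, false of each 'Out' one.
{pile=2, rank=7, suit=diamonds, row=6} — row = 6, hence Out. {pile=8, rank=2, suit=hearts, row=4} — row = 4, hence Out. {pile=3, rank=4, suit=clubs, row=2} — row = 2, hence In. {pile=7, rank=10, suit=diamonds, row=4} — row = 4, hence Out.

Out, Out, In, Out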